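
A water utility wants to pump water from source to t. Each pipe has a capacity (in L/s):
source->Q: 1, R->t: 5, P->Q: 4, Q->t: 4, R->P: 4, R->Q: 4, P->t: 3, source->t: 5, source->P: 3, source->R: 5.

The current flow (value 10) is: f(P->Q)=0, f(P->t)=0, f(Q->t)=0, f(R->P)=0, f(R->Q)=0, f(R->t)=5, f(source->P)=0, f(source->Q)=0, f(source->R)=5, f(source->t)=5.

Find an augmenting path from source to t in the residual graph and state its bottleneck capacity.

source->P->t, bottleneck 3

Residual along source->P->t: source->P: 3, P->t: 3.
Bottleneck = min = 3.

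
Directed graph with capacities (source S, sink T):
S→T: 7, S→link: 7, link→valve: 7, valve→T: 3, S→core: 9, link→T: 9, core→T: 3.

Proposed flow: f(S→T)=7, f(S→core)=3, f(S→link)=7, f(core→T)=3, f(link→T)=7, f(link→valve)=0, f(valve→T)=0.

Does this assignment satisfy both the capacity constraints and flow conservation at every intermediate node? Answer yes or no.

Every edge has 0 ≤ f(e) ≤ cap(e).
At each intermediate node, inflow equals outflow.

Yes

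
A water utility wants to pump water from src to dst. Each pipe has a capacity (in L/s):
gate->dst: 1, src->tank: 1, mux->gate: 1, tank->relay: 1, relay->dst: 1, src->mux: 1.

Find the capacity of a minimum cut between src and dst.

Max flow = 2 (via 2 augmenting paths).
In the residual at optimum, the set reachable from src is {src}.
Cut edges: src->mux (cap 1), src->tank (cap 1). Sum = 2.

2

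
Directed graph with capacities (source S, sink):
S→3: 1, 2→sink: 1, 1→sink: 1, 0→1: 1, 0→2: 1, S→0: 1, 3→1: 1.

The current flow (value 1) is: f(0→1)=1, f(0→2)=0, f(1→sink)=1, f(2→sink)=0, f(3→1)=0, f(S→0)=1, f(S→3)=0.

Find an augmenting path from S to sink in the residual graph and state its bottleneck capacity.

S→3→1→0→2→sink, bottleneck 1

Residual along S→3→1→0→2→sink: S→3: 1, 3→1: 1, 1→0: 1 (reverse), 0→2: 1, 2→sink: 1.
Bottleneck = min = 1.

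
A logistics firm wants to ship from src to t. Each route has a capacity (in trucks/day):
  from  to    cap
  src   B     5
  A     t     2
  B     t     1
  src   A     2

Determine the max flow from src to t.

Augment src→A→t: bottleneck 2. Total 2.
Augment src→B→t: bottleneck 1. Total 3.
No augmenting path remains in the residual graph.

3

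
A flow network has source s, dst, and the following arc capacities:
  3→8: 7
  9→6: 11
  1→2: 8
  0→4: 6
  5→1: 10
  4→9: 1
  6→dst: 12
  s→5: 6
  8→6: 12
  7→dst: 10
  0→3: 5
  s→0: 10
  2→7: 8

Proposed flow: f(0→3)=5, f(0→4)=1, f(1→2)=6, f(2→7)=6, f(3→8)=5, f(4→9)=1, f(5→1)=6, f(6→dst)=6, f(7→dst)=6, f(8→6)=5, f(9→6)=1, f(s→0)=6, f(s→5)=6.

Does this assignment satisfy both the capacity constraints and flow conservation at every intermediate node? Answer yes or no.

Every edge has 0 ≤ f(e) ≤ cap(e).
At each intermediate node, inflow equals outflow.

Yes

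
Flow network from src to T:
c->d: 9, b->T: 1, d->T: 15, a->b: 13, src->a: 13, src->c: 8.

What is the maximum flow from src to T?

9

Augment src->c->d->T: bottleneck 8. Total 8.
Augment src->a->b->T: bottleneck 1. Total 9.
No augmenting path remains in the residual graph.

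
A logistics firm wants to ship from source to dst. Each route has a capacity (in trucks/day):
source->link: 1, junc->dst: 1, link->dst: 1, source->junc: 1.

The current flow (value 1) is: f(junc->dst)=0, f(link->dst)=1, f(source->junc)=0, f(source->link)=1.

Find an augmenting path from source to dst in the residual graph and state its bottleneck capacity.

source->junc->dst, bottleneck 1

Residual along source->junc->dst: source->junc: 1, junc->dst: 1.
Bottleneck = min = 1.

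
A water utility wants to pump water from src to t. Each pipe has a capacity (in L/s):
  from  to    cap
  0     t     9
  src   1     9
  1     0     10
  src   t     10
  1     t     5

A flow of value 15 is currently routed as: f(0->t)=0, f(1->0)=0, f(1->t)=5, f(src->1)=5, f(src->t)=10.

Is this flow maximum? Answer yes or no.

No

Residual path src->1->0->t has bottleneck 4 > 0.
Pushing 4 along it raises the flow to 19, so the given flow is not maximum.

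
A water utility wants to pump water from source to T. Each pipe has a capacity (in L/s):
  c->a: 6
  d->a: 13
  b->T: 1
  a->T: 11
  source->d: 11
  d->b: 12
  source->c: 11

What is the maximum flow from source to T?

12

Augment source->d->b->T: bottleneck 1. Total 1.
Augment source->d->a->T: bottleneck 10. Total 11.
Augment source->c->a->T: bottleneck 1. Total 12.
No augmenting path remains in the residual graph.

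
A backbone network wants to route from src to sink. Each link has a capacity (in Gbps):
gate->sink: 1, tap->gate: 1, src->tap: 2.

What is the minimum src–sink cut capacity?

1

Max flow = 1 (via 1 augmenting path).
In the residual at optimum, the set reachable from src is {src, tap}.
Cut edges: tap->gate (cap 1). Sum = 1.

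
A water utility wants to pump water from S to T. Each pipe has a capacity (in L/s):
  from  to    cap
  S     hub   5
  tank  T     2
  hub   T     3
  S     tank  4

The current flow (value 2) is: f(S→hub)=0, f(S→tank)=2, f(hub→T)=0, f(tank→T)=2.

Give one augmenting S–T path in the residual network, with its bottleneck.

Residual along S→hub→T: S→hub: 5, hub→T: 3.
Bottleneck = min = 3.

S→hub→T, bottleneck 3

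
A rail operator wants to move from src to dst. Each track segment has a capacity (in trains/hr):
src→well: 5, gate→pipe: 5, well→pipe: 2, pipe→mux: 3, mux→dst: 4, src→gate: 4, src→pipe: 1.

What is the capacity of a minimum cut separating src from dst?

3

Max flow = 3 (via 2 augmenting paths).
In the residual at optimum, the set reachable from src is {gate, pipe, src, well}.
Cut edges: pipe→mux (cap 3). Sum = 3.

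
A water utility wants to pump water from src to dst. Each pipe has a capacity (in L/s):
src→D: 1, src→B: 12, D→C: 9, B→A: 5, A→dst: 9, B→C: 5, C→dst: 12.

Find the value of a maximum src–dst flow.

Augment src→D→C→dst: bottleneck 1. Total 1.
Augment src→B→C→dst: bottleneck 5. Total 6.
Augment src→B→A→dst: bottleneck 5. Total 11.
No augmenting path remains in the residual graph.

11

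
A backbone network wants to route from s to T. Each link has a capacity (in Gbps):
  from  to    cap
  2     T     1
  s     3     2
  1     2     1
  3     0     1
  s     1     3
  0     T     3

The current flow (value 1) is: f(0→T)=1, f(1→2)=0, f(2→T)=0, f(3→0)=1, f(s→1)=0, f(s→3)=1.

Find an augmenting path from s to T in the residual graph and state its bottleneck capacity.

s→1→2→T, bottleneck 1

Residual along s→1→2→T: s→1: 3, 1→2: 1, 2→T: 1.
Bottleneck = min = 1.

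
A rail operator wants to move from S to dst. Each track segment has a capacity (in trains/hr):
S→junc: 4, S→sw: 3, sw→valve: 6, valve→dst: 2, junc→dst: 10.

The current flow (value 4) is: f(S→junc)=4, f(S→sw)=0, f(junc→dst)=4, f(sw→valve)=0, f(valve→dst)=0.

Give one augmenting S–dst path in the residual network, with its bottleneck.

Residual along S→sw→valve→dst: S→sw: 3, sw→valve: 6, valve→dst: 2.
Bottleneck = min = 2.

S→sw→valve→dst, bottleneck 2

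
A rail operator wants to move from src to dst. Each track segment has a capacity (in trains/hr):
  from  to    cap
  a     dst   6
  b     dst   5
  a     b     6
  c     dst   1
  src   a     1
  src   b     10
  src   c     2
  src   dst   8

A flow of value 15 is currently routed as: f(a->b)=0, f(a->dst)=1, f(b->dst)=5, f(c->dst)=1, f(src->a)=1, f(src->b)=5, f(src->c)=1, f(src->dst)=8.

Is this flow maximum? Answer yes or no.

Residual reachable from src: {b, c, src}; dst is not reachable.
Saturated cut: src->a, src->dst, b->dst, c->dst with total capacity 15 = current flow value. Flow is maximum.

Yes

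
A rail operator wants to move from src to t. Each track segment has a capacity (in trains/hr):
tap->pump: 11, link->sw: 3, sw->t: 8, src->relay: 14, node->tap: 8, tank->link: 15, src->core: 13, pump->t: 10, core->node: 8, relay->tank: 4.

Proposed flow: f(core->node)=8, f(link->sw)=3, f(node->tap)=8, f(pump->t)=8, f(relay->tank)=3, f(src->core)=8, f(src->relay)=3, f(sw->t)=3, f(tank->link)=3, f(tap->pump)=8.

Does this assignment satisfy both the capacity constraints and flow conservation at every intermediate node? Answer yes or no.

Yes

Every edge has 0 ≤ f(e) ≤ cap(e).
At each intermediate node, inflow equals outflow.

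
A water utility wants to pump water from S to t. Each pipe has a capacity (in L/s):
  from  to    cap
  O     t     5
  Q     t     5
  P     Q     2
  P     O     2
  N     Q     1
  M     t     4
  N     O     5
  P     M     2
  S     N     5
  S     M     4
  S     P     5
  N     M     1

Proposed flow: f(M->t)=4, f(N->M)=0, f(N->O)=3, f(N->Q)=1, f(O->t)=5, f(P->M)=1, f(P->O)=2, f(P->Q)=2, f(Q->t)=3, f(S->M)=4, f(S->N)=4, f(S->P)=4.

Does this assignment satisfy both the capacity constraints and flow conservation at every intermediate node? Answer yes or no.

Conservation fails at P: inflow 4 ≠ outflow 5.

No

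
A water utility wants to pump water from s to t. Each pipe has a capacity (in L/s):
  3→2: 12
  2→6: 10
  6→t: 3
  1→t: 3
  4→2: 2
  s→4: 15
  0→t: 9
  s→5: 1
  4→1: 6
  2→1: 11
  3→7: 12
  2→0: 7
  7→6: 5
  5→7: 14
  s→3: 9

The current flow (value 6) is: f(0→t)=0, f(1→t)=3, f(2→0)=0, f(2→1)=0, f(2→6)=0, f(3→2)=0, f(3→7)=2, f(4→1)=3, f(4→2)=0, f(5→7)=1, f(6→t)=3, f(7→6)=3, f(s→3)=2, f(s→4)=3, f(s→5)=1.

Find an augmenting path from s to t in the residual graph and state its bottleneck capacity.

s→3→2→0→t, bottleneck 7

Residual along s→3→2→0→t: s→3: 7, 3→2: 12, 2→0: 7, 0→t: 9.
Bottleneck = min = 7.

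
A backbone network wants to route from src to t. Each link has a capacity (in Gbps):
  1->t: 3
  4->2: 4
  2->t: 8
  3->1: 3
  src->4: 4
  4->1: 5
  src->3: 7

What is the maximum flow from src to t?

Augment src->4->2->t: bottleneck 4. Total 4.
Augment src->3->1->t: bottleneck 3. Total 7.
No augmenting path remains in the residual graph.

7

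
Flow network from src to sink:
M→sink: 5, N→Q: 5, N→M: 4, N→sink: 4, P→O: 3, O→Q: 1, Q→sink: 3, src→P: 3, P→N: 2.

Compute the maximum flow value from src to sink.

3

Augment src→P→N→sink: bottleneck 2. Total 2.
Augment src→P→O→Q→sink: bottleneck 1. Total 3.
No augmenting path remains in the residual graph.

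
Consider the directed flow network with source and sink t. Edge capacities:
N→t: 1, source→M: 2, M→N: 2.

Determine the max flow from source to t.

Augment source→M→N→t: bottleneck 1. Total 1.
No augmenting path remains in the residual graph.

1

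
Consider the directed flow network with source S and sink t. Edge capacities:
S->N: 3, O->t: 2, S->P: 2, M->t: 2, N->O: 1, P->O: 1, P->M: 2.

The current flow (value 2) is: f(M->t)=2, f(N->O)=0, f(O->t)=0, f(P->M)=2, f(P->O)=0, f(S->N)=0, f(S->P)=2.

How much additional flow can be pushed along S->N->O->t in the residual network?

Residual capacities along the path: S->N: 3, N->O: 1, O->t: 2.
Minimum is 1.

1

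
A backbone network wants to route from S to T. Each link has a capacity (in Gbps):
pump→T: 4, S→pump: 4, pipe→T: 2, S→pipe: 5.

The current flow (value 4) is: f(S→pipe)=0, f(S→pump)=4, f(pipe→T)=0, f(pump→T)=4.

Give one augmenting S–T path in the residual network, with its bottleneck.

S→pipe→T, bottleneck 2

Residual along S→pipe→T: S→pipe: 5, pipe→T: 2.
Bottleneck = min = 2.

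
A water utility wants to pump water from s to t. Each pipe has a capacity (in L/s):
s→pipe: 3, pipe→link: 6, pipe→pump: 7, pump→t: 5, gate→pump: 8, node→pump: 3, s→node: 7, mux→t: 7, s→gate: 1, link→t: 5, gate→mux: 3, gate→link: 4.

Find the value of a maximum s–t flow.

Augment s→node→pump→t: bottleneck 3. Total 3.
Augment s→pipe→pump→t: bottleneck 2. Total 5.
Augment s→pipe→link→t: bottleneck 1. Total 6.
Augment s→gate→mux→t: bottleneck 1. Total 7.
No augmenting path remains in the residual graph.

7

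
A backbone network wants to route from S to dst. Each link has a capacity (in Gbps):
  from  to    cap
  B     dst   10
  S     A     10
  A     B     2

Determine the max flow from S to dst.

Augment S->A->B->dst: bottleneck 2. Total 2.
No augmenting path remains in the residual graph.

2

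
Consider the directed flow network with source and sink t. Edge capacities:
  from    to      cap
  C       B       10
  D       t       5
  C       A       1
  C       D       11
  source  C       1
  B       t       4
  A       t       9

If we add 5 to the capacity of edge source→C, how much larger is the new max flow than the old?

Original max flow = 1.
After raising cap(source→C), augmenting paths through that edge carry 5 more units.
New max flow = 6. Increase = 5.

5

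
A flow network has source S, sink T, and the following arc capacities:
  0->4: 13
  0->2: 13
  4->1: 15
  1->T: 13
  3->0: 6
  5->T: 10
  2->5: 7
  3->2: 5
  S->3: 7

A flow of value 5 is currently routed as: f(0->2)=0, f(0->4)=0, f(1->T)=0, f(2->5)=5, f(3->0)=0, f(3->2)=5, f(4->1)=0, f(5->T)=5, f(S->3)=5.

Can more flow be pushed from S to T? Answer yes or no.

Yes

Residual path S->3->0->4->1->T has bottleneck 2 > 0.
Pushing 2 along it raises the flow to 7, so the given flow is not maximum.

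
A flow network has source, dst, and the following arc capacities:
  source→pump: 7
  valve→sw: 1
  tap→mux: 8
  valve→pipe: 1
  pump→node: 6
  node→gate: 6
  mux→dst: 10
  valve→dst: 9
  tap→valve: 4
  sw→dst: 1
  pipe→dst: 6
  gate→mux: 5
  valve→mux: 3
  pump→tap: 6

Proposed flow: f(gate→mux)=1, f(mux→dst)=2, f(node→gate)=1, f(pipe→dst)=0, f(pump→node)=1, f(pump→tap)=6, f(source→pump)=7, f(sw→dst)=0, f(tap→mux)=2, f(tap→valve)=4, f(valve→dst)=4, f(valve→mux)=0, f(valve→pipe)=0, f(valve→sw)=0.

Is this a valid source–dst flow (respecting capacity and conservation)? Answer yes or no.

No

Conservation fails at mux: inflow 3 ≠ outflow 2.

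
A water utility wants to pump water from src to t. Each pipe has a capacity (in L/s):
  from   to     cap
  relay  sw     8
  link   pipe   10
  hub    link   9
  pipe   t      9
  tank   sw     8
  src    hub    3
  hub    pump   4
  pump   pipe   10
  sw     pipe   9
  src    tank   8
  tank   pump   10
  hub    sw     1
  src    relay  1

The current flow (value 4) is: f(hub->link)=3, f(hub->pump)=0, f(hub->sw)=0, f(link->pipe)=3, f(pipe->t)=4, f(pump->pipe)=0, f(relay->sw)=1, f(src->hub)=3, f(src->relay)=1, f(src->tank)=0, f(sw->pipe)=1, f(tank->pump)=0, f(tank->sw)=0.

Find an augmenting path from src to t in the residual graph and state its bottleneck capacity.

Residual along src->tank->pump->pipe->t: src->tank: 8, tank->pump: 10, pump->pipe: 10, pipe->t: 5.
Bottleneck = min = 5.

src->tank->pump->pipe->t, bottleneck 5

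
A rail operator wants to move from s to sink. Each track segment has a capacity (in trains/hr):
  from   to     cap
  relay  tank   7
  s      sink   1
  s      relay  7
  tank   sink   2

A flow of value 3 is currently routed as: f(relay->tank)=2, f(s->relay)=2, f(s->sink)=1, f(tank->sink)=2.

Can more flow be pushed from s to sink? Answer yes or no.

Residual reachable from s: {relay, s, tank}; sink is not reachable.
Saturated cut: s->sink, tank->sink with total capacity 3 = current flow value. Flow is maximum.

No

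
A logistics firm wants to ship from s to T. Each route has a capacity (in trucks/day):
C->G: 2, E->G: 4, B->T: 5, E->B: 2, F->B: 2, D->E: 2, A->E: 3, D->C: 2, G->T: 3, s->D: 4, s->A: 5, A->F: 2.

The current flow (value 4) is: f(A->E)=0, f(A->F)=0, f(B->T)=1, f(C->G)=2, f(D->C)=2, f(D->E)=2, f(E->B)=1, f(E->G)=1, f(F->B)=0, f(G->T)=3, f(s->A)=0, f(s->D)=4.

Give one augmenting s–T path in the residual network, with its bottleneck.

Residual along s->A->E->B->T: s->A: 5, A->E: 3, E->B: 1, B->T: 4.
Bottleneck = min = 1.

s->A->E->B->T, bottleneck 1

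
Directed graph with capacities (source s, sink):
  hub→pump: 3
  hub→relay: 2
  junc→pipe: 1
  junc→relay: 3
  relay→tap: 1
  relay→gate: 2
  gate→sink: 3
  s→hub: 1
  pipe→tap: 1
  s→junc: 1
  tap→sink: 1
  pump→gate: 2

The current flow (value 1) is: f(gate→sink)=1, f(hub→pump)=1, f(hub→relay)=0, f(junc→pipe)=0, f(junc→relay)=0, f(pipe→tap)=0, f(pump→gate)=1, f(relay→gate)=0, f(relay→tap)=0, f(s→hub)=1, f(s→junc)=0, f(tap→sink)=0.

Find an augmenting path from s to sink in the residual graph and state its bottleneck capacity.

s→junc→relay→gate→sink, bottleneck 1

Residual along s→junc→relay→gate→sink: s→junc: 1, junc→relay: 3, relay→gate: 2, gate→sink: 2.
Bottleneck = min = 1.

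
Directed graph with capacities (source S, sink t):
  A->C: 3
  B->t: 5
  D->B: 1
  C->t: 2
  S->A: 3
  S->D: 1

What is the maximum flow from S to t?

3

Augment S->A->C->t: bottleneck 2. Total 2.
Augment S->D->B->t: bottleneck 1. Total 3.
No augmenting path remains in the residual graph.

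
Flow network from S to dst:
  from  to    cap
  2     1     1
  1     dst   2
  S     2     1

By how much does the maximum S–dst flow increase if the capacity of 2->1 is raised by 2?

0

Original max flow = 1.
Edge 2->1 does not cross the min cut (source side {S}), so extra capacity there cannot help.
New max flow = 1. Increase = 0.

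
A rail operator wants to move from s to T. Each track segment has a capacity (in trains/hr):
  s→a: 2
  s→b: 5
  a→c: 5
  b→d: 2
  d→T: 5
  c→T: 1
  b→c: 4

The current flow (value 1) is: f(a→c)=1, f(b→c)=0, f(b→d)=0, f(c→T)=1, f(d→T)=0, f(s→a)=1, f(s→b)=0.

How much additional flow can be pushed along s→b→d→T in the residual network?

2

Residual capacities along the path: s→b: 5, b→d: 2, d→T: 5.
Minimum is 2.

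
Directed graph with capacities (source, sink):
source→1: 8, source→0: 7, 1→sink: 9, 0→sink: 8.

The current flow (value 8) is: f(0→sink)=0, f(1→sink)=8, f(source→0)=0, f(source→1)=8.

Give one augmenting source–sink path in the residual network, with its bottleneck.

source→0→sink, bottleneck 7

Residual along source→0→sink: source→0: 7, 0→sink: 8.
Bottleneck = min = 7.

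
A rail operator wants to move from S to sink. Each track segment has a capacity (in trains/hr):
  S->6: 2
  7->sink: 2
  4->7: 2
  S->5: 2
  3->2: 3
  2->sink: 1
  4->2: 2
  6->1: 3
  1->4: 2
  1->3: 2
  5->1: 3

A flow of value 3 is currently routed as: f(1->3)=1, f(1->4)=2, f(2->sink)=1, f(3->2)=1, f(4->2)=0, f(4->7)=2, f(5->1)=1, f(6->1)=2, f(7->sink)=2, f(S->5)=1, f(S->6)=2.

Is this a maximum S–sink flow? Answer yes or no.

Yes

Residual reachable from S: {1, 2, 3, 5, 6, S}; sink is not reachable.
Saturated cut: 1->4, 2->sink with total capacity 3 = current flow value. Flow is maximum.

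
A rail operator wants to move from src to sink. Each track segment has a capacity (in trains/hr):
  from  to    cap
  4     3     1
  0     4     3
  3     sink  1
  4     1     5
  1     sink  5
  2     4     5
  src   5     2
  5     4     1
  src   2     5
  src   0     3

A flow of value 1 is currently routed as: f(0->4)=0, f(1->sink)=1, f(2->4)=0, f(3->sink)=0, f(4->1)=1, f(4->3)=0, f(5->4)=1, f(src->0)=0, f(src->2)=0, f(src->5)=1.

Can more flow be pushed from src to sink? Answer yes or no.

Residual path src->2->4->1->sink has bottleneck 4 > 0.
Pushing 4 along it raises the flow to 5, so the given flow is not maximum.

Yes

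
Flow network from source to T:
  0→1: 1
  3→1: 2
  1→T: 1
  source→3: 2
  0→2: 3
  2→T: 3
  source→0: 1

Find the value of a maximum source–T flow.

Augment source→0→2→T: bottleneck 1. Total 1.
Augment source→3→1→T: bottleneck 1. Total 2.
No augmenting path remains in the residual graph.

2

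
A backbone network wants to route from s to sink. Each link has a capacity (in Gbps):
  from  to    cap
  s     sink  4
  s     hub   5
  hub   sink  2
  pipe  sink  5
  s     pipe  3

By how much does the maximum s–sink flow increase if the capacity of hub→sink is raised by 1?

1

Original max flow = 9.
After raising cap(hub→sink), augmenting paths through that edge carry 1 more unit.
New max flow = 10. Increase = 1.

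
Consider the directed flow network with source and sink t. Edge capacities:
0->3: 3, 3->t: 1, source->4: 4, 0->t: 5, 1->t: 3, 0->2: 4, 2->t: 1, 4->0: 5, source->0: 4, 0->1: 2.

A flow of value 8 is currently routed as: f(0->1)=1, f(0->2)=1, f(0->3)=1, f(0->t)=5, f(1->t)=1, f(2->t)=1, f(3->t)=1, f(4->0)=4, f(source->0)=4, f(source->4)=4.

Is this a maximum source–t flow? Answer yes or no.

Yes

Residual reachable from source: {source}; t is not reachable.
Saturated cut: source->4, source->0 with total capacity 8 = current flow value. Flow is maximum.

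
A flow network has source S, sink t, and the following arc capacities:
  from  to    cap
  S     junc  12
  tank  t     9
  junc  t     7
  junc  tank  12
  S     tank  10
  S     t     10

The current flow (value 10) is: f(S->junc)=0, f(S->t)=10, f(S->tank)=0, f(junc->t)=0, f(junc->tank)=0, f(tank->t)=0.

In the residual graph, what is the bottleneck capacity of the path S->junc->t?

7

Residual capacities along the path: S->junc: 12, junc->t: 7.
Minimum is 7.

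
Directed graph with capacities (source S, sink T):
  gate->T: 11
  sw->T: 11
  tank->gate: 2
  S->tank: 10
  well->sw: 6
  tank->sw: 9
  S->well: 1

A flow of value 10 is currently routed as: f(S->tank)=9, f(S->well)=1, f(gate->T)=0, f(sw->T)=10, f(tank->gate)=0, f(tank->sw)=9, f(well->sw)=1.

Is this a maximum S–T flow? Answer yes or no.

Residual path S->tank->gate->T has bottleneck 1 > 0.
Pushing 1 along it raises the flow to 11, so the given flow is not maximum.

No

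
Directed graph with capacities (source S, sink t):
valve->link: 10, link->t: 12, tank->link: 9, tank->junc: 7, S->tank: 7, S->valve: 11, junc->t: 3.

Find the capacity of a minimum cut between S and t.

Max flow = 15 (via 3 augmenting paths).
In the residual at optimum, the set reachable from S is {S, junc, link, tank, valve}.
Cut edges: junc->t (cap 3), link->t (cap 12). Sum = 15.

15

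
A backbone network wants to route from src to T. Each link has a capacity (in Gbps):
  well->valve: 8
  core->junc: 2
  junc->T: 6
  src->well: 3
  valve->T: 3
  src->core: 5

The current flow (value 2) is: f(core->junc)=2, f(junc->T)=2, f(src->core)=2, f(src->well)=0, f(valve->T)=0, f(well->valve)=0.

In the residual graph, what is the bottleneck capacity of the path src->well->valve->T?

3

Residual capacities along the path: src->well: 3, well->valve: 8, valve->T: 3.
Minimum is 3.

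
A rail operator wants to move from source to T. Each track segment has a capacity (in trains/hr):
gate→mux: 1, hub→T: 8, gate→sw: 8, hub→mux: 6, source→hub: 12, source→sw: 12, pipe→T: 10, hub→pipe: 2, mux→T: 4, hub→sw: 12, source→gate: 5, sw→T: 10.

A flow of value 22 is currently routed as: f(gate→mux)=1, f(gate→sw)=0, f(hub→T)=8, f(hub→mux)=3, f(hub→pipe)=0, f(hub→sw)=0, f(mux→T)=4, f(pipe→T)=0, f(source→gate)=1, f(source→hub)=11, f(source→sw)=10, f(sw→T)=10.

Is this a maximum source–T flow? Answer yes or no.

Residual path source→hub→pipe→T has bottleneck 1 > 0.
Pushing 1 along it raises the flow to 23, so the given flow is not maximum.

No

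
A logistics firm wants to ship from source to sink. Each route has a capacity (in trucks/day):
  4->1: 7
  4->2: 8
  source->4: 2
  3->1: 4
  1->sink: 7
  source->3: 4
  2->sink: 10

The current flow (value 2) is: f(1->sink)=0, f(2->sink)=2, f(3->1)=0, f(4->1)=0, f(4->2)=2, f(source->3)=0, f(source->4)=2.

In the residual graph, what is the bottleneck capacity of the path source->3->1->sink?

Residual capacities along the path: source->3: 4, 3->1: 4, 1->sink: 7.
Minimum is 4.

4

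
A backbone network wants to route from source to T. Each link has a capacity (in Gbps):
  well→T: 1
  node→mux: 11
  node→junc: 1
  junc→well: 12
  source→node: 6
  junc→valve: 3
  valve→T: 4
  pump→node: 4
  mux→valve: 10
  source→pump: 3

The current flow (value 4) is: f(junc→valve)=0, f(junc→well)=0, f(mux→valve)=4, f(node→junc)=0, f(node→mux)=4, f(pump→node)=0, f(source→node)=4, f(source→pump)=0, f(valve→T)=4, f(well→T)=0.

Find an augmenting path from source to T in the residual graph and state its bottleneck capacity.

source→node→junc→well→T, bottleneck 1

Residual along source→node→junc→well→T: source→node: 2, node→junc: 1, junc→well: 12, well→T: 1.
Bottleneck = min = 1.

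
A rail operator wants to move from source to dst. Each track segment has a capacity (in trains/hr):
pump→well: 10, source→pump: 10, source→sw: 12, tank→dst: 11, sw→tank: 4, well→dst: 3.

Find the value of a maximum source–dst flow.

Augment source→pump→well→dst: bottleneck 3. Total 3.
Augment source→sw→tank→dst: bottleneck 4. Total 7.
No augmenting path remains in the residual graph.

7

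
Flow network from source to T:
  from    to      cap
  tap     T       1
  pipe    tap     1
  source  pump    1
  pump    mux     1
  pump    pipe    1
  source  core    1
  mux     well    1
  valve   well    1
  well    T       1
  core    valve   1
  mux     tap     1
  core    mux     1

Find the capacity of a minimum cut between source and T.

2

Max flow = 2 (via 2 augmenting paths).
In the residual at optimum, the set reachable from source is {source}.
Cut edges: source->core (cap 1), source->pump (cap 1). Sum = 2.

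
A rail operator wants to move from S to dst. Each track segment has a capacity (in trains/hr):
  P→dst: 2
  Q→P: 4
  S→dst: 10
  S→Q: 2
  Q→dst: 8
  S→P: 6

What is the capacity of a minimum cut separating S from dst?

Max flow = 14 (via 3 augmenting paths).
In the residual at optimum, the set reachable from S is {P, S}.
Cut edges: S→Q (cap 2), S→dst (cap 10), P→dst (cap 2). Sum = 14.

14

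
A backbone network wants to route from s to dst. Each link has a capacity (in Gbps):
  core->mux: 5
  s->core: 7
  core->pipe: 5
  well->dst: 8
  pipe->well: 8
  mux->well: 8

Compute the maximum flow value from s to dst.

7

Augment s->core->pipe->well->dst: bottleneck 5. Total 5.
Augment s->core->mux->well->dst: bottleneck 2. Total 7.
No augmenting path remains in the residual graph.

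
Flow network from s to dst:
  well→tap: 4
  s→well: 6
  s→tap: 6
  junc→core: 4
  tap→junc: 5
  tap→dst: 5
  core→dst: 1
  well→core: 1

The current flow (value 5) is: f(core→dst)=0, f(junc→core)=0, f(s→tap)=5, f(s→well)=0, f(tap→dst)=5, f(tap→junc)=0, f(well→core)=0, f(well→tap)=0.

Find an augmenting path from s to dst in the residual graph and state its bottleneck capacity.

s→well→core→dst, bottleneck 1

Residual along s→well→core→dst: s→well: 6, well→core: 1, core→dst: 1.
Bottleneck = min = 1.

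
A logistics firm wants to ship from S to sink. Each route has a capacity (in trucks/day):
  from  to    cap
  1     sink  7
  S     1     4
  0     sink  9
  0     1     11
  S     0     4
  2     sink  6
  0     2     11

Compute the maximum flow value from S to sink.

Augment S→0→sink: bottleneck 4. Total 4.
Augment S→1→sink: bottleneck 4. Total 8.
No augmenting path remains in the residual graph.

8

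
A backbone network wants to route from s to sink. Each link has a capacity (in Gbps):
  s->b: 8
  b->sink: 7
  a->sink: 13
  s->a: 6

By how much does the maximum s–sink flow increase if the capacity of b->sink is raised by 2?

1

Original max flow = 13.
After raising cap(b->sink), augmenting paths through that edge carry 1 more unit.
New max flow = 14. Increase = 1.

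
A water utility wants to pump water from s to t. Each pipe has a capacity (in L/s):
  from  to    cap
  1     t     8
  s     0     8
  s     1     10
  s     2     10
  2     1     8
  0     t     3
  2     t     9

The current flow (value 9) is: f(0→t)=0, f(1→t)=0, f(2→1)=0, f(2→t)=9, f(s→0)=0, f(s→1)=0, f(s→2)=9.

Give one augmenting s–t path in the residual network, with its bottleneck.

Residual along s→1→t: s→1: 10, 1→t: 8.
Bottleneck = min = 8.

s→1→t, bottleneck 8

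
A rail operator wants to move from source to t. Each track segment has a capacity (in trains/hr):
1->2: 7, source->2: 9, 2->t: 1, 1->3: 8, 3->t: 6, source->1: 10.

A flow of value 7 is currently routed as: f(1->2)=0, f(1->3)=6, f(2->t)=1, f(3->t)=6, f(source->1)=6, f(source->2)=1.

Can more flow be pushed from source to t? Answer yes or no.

No

Residual reachable from source: {1, 2, 3, source}; t is not reachable.
Saturated cut: 2->t, 3->t with total capacity 7 = current flow value. Flow is maximum.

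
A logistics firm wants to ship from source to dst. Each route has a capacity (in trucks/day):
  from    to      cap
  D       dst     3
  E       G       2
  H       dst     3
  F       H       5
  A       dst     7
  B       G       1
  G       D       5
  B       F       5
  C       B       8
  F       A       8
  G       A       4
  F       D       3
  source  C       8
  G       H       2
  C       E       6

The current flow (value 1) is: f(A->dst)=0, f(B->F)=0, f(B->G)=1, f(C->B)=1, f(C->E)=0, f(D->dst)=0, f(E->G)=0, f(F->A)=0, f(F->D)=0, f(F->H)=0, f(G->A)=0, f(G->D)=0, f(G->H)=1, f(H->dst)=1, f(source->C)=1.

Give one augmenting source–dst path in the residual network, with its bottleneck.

source->C->B->F->D->dst, bottleneck 3

Residual along source->C->B->F->D->dst: source->C: 7, C->B: 7, B->F: 5, F->D: 3, D->dst: 3.
Bottleneck = min = 3.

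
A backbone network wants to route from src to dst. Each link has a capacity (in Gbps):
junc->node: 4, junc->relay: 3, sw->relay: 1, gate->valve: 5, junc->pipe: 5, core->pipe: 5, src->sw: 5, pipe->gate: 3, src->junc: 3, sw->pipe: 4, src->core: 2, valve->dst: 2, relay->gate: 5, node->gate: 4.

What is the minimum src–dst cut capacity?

Max flow = 2 (via 1 augmenting path).
In the residual at optimum, the set reachable from src is {core, gate, junc, node, pipe, relay, src, sw, valve}.
Cut edges: valve->dst (cap 2). Sum = 2.

2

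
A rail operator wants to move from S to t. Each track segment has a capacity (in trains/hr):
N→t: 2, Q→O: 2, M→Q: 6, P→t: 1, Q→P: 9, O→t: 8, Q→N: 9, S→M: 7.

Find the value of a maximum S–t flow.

5

Augment S→M→Q→N→t: bottleneck 2. Total 2.
Augment S→M→Q→P→t: bottleneck 1. Total 3.
Augment S→M→Q→O→t: bottleneck 2. Total 5.
No augmenting path remains in the residual graph.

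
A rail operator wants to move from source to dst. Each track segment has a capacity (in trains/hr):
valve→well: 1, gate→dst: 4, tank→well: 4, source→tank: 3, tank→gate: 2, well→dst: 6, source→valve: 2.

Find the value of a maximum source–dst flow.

4

Augment source→valve→well→dst: bottleneck 1. Total 1.
Augment source→tank→well→dst: bottleneck 3. Total 4.
No augmenting path remains in the residual graph.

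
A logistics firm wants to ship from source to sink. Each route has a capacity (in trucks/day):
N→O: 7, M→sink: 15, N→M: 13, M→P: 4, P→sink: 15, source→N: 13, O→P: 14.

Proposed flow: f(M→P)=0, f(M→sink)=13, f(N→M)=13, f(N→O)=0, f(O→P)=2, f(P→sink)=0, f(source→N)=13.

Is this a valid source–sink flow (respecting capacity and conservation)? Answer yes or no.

No

Conservation fails at O: inflow 0 ≠ outflow 2.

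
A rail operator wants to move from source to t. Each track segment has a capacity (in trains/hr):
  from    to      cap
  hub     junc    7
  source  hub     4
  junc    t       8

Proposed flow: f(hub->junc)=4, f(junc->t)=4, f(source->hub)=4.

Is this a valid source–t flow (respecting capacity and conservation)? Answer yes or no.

Every edge has 0 ≤ f(e) ≤ cap(e).
At each intermediate node, inflow equals outflow.

Yes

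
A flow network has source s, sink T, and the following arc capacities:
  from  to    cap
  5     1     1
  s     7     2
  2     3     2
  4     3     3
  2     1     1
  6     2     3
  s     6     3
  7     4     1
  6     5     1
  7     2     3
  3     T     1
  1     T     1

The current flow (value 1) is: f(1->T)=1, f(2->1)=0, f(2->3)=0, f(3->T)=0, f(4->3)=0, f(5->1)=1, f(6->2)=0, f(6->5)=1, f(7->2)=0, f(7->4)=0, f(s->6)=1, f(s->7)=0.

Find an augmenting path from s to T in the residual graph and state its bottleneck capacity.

s->6->2->3->T, bottleneck 1

Residual along s->6->2->3->T: s->6: 2, 6->2: 3, 2->3: 2, 3->T: 1.
Bottleneck = min = 1.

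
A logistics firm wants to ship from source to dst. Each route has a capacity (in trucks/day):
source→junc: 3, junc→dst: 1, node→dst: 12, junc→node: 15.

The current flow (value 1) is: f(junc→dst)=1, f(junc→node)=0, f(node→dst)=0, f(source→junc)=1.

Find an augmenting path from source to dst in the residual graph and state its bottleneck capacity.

Residual along source→junc→node→dst: source→junc: 2, junc→node: 15, node→dst: 12.
Bottleneck = min = 2.

source→junc→node→dst, bottleneck 2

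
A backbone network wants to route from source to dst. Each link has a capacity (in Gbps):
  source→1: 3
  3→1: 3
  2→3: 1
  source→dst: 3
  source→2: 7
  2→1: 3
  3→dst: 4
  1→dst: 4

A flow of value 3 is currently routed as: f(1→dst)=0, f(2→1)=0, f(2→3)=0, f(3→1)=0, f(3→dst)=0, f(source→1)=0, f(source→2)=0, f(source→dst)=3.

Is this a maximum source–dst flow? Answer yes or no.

Residual path source→1→dst has bottleneck 3 > 0.
Pushing 3 along it raises the flow to 6, so the given flow is not maximum.

No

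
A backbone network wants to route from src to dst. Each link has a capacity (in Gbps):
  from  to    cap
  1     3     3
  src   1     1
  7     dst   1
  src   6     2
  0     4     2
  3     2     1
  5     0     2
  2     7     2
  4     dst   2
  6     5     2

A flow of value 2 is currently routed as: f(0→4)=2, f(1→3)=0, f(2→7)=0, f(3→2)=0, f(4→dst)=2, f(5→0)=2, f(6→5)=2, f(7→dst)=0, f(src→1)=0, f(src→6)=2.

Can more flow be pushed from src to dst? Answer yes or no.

Residual path src→1→3→2→7→dst has bottleneck 1 > 0.
Pushing 1 along it raises the flow to 3, so the given flow is not maximum.

Yes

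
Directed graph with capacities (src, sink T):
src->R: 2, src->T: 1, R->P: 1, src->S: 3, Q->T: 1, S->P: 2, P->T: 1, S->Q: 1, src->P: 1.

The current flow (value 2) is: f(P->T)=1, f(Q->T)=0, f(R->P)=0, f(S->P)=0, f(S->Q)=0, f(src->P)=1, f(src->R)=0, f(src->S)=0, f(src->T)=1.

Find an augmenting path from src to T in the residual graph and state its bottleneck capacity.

Residual along src->S->Q->T: src->S: 3, S->Q: 1, Q->T: 1.
Bottleneck = min = 1.

src->S->Q->T, bottleneck 1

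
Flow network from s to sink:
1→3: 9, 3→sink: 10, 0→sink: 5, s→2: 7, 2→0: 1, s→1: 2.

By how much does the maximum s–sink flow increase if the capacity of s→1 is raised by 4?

4

Original max flow = 3.
After raising cap(s→1), augmenting paths through that edge carry 4 more units.
New max flow = 7. Increase = 4.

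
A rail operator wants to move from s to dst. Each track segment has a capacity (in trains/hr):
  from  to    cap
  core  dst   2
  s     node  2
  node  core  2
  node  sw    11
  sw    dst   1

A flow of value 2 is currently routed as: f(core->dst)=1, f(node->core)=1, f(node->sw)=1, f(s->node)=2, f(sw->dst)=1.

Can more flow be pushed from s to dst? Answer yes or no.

Residual reachable from s: {s}; dst is not reachable.
Saturated cut: s->node with total capacity 2 = current flow value. Flow is maximum.

No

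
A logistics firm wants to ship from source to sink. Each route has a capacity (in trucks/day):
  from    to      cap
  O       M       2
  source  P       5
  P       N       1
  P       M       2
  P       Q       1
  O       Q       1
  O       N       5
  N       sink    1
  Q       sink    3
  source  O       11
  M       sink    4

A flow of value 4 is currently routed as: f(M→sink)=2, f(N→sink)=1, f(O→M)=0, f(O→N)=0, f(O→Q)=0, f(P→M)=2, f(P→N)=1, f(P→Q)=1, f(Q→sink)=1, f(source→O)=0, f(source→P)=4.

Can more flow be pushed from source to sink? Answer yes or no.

Yes

Residual path source→O→M→sink has bottleneck 2 > 0.
Pushing 2 along it raises the flow to 6, so the given flow is not maximum.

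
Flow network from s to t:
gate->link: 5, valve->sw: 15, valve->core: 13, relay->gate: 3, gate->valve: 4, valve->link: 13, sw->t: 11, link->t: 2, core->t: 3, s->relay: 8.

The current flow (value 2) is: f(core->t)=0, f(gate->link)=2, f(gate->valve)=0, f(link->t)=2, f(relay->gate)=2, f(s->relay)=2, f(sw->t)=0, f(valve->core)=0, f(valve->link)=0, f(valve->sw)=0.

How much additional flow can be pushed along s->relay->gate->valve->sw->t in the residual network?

1

Residual capacities along the path: s->relay: 6, relay->gate: 1, gate->valve: 4, valve->sw: 15, sw->t: 11.
Minimum is 1.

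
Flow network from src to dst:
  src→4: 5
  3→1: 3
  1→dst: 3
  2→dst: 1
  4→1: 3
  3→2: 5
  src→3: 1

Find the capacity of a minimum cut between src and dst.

Max flow = 4 (via 2 augmenting paths).
In the residual at optimum, the set reachable from src is {4, src}.
Cut edges: src→3 (cap 1), 4→1 (cap 3). Sum = 4.

4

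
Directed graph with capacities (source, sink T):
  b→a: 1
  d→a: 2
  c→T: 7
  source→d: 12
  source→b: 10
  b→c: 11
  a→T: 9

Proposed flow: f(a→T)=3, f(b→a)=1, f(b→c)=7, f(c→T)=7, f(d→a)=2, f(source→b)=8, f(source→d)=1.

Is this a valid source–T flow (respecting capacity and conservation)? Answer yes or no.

Conservation fails at d: inflow 1 ≠ outflow 2.

No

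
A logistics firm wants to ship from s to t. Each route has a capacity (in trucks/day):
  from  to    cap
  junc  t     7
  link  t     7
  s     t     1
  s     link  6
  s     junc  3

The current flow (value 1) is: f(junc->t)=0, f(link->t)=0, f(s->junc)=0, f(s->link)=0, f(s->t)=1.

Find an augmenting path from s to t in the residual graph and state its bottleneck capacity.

Residual along s->junc->t: s->junc: 3, junc->t: 7.
Bottleneck = min = 3.

s->junc->t, bottleneck 3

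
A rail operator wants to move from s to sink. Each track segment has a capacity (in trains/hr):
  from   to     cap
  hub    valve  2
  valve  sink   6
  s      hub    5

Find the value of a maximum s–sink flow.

Augment s->hub->valve->sink: bottleneck 2. Total 2.
No augmenting path remains in the residual graph.

2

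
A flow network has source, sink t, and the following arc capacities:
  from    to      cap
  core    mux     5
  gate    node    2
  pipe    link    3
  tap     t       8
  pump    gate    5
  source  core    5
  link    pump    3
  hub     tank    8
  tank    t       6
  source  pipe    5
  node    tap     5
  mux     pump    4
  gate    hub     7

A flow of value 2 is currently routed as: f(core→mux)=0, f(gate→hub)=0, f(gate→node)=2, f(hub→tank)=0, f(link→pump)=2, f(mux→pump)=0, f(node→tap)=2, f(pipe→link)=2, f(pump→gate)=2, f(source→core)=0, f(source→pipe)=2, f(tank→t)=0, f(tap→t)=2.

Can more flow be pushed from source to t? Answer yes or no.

Residual path source→pipe→link→pump→gate→hub→tank→t has bottleneck 1 > 0.
Pushing 1 along it raises the flow to 3, so the given flow is not maximum.

Yes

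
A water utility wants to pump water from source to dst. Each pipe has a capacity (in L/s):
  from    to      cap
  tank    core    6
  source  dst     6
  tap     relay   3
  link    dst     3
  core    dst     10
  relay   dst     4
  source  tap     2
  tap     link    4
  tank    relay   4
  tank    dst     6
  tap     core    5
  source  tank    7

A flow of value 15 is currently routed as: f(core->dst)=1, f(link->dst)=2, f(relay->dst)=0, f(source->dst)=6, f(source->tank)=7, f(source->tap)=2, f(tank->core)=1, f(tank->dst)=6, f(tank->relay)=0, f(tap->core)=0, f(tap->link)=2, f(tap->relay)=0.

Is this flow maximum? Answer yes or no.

Yes

Residual reachable from source: {source}; dst is not reachable.
Saturated cut: source->tap, source->tank, source->dst with total capacity 15 = current flow value. Flow is maximum.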